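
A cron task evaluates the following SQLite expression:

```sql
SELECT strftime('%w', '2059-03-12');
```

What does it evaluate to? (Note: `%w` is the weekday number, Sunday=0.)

3

2059-03-12 is a Wednesday; with Sunday=0 that is 3.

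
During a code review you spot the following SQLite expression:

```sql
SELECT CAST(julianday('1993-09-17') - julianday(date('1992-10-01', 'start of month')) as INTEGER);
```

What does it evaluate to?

`start of month` rewinds 1992-10-01 to 1992-10-01.
30 days remain in October 1992 after the 1st (31 − 1).
Full months from November 1992 through August 1993 contribute their day counts.
Then 17 days into September 1993.
Total: 30 + 30 + 31 + 31 + 28 + 31 + 30 + 31 + 30 + 31 + 31 + 17 = 351.

351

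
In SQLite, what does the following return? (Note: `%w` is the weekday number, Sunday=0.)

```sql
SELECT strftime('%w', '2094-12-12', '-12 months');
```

6

First apply '-12 months': 2094-12-12 → 2093-12-12.
2093-12-12 is a Saturday; with Sunday=0 that is 6.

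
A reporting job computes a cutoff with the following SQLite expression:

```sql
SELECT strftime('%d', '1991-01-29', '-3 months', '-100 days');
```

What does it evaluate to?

21

First apply '-3 months', '-100 days': 1991-01-29 → 1990-07-21.
`%d` extracts the 2-digit day of month: 21.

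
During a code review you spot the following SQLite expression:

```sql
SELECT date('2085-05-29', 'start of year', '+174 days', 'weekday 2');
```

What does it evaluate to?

`start of year` rewinds 2085-05-29 to 2085-01-01.
Applying '+174 days' to 2085-01-01: counting 174 days forward gives 2085-06-24.
`weekday 2` advances to the next Tuesday; 2085-06-24 is a Sunday, so it moves forward to 2085-06-26.

2085-06-26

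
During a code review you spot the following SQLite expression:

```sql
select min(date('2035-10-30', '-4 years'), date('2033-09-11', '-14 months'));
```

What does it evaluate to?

date('2035-10-30', '-4 years') → 2031-10-30.
date('2033-09-11', '-14 months') → 2032-07-11.
Earlier of the two is 2031-10-30.

2031-10-30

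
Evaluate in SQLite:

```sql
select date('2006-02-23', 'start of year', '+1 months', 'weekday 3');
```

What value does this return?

`start of year` rewinds 2006-02-23 to 2006-01-01.
Adding +1 month to 2006-01-01 gives 2006-02-01.
`weekday 3` advances to the next Wednesday; 2006-02-01 is already a Wednesday, so it stays at 2006-02-01.

2006-02-01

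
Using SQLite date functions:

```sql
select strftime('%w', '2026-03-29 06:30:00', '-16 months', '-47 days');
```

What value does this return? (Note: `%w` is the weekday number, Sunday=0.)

0

First apply '-16 months', '-47 days': 2026-03-29 06:30:00 → 2024-10-13 06:30:00.
2024-10-13 is a Sunday; with Sunday=0 that is 0.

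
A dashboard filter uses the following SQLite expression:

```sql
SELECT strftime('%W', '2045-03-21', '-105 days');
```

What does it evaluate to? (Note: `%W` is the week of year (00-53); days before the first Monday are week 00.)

First apply '-105 days': 2045-03-21 → 2044-12-06.
2044-12-06 is a Tuesday. SQLite's %W counts Mondays since the year started; the result is 49.

49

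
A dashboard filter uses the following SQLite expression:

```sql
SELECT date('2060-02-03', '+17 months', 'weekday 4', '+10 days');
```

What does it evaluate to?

Adding +17 months to 2060-02-03 gives 2061-07-03.
`weekday 4` advances to the next Thursday; 2061-07-03 is a Sunday, so it moves forward to 2061-07-07.
Advancing 10 more days within July lands on 2061-07-17.

2061-07-17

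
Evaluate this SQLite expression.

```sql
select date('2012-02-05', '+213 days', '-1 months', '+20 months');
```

2014-04-05

Applying '+213 days' to 2012-02-05: counting 213 days forward gives 2012-09-05.
Adding -1 month to 2012-09-05 gives 2012-08-05.
Adding +20 months to 2012-08-05 gives 2014-04-05.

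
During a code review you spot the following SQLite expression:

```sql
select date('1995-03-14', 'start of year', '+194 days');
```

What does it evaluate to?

`start of year` rewinds 1995-03-14 to 1995-01-01.
Applying '+194 days' to 1995-01-01: counting 194 days forward gives 1995-07-14.

1995-07-14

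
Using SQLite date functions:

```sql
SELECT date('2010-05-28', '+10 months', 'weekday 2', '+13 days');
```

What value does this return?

Adding +10 months to 2010-05-28 gives 2011-03-28.
`weekday 2` advances to the next Tuesday; 2011-03-28 is a Monday, so it moves forward to 2011-03-29.
March 2011 has 31 days; 2 remain after the 29th, so 3 days reach 2011-04-01.
Advancing 10 more days within April lands on 2011-04-11.

2011-04-11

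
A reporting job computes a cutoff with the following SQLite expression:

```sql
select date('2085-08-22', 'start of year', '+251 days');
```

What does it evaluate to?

`start of year` rewinds 2085-08-22 to 2085-01-01.
Applying '+251 days' to 2085-01-01: counting 251 days forward gives 2085-09-09.

2085-09-09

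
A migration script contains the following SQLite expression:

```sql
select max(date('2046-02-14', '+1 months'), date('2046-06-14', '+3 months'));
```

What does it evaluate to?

date('2046-02-14', '+1 months') → 2046-03-14.
date('2046-06-14', '+3 months') → 2046-09-14.
Later of the two is 2046-09-14.

2046-09-14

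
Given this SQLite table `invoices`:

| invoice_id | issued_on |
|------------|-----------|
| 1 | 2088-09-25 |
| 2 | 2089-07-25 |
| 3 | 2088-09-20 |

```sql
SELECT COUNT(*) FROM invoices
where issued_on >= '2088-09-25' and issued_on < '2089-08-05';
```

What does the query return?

2

Rows in [2088-09-25, 2089-08-05): 2088-09-25, 2089-07-25 → 2 rows.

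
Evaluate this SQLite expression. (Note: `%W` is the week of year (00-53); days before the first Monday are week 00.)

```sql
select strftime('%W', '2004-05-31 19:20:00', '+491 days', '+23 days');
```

43

First apply '+491 days', '+23 days': 2004-05-31 19:20:00 → 2005-10-27 19:20:00.
2005-10-27 is a Thursday. SQLite's %W counts Mondays since the year started; the result is 43.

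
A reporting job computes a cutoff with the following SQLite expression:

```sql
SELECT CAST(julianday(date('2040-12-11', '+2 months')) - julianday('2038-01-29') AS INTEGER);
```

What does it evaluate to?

1109

Adding +2 months to 2040-12-11 gives 2041-02-11.
2 days remain in January 2038 after the 29th (31 − 29).
Full months from February 2038 through January 2041 contribute their day counts.
Then 11 days into February 2041.
Total: 2 + 28 + 31 + 30 + 31 + 30 + 31 + 31 + 30 + 31 + 30 + 31 + 31 + 28 + 31 + 30 + 31 + 30 + 31 + 31 + 30 + 31 + 30 + 31 + 31 + 29 + 31 + 30 + 31 + 30 + 31 + 31 + 30 + 31 + 30 + 31 + 31 + 11 = 1109.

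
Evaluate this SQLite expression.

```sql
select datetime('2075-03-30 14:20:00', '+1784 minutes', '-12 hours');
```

2075-03-31 08:04:00

1784 minutes = 29h 44m; +1784 minutes from 2075-03-30 14:20:00 is 2075-03-31 20:04:00 (crosses midnight).
-12 hours from 2075-03-31 20:04:00 is 2075-03-31 08:04:00.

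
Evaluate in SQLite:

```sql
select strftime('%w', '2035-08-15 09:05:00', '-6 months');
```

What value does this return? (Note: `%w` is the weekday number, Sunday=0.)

First apply '-6 months': 2035-08-15 09:05:00 → 2035-02-15 09:05:00.
2035-02-15 is a Thursday; with Sunday=0 that is 4.

4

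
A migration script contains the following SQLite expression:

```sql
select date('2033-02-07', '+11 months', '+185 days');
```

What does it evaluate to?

2034-07-11

Adding +11 months to 2033-02-07 gives 2034-01-07.
Applying '+185 days' to 2034-01-07: counting 185 days forward gives 2034-07-11.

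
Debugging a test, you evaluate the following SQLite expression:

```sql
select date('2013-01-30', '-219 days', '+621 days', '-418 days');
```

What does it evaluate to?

Applying '-219 days' to 2013-01-30: counting 219 days back gives 2012-06-25.
Applying '+621 days' to 2012-06-25: counting 621 days forward gives 2014-03-08.
Applying '-418 days' to 2014-03-08: counting 418 days back gives 2013-01-14.

2013-01-14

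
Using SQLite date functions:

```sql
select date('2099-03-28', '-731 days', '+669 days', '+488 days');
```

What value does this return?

2100-05-28

Applying '-731 days' to 2099-03-28: counting 731 days back gives 2097-03-27.
Applying '+669 days' to 2097-03-27: counting 669 days forward gives 2099-01-25.
Applying '+488 days' to 2099-01-25: counting 488 days forward gives 2100-05-28.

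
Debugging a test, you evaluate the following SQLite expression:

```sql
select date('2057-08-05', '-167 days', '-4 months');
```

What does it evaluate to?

Applying '-167 days' to 2057-08-05: counting 167 days back gives 2057-02-19.
Adding -4 months to 2057-02-19 gives 2056-10-19.

2056-10-19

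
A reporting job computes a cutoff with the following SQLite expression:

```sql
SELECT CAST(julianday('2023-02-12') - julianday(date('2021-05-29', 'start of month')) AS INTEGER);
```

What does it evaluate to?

652

`start of month` rewinds 2021-05-29 to 2021-05-01.
30 days remain in May 2021 after the 1st (31 − 1).
Full months from June 2021 through January 2023 contribute their day counts.
Then 12 days into February 2023.
Total: 30 + 30 + 31 + 31 + 30 + 31 + 30 + 31 + 31 + 28 + 31 + 30 + 31 + 30 + 31 + 31 + 30 + 31 + 30 + 31 + 31 + 12 = 652.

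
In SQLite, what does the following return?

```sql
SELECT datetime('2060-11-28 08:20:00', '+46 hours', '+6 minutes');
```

+46 hours from 2060-11-28 08:20:00 is 2060-11-30 06:20:00 (crosses midnight).
+6 minutes from 2060-11-30 06:20:00 is 2060-11-30 06:26:00.

2060-11-30 06:26:00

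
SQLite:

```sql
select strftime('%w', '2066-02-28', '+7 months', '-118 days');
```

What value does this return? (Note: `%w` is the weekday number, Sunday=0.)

3

First apply '+7 months', '-118 days': 2066-02-28 → 2066-06-02.
2066-06-02 is a Wednesday; with Sunday=0 that is 3.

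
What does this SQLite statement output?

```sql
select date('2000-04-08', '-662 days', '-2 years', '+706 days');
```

1998-05-23

Applying '-662 days' to 2000-04-08: counting 662 days back gives 1998-06-16.
Adding -2 years to 1998-06-16 gives 1996-06-16.
Applying '+706 days' to 1996-06-16: counting 706 days forward gives 1998-05-23.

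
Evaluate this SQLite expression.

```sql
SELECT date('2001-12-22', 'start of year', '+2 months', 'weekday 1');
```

2001-03-05

`start of year` rewinds 2001-12-22 to 2001-01-01.
Adding +2 months to 2001-01-01 gives 2001-03-01.
`weekday 1` advances to the next Monday; 2001-03-01 is a Thursday, so it moves forward to 2001-03-05.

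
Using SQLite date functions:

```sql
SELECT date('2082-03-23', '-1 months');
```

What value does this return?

2082-02-23

Adding -1 month to 2082-03-23 gives 2082-02-23.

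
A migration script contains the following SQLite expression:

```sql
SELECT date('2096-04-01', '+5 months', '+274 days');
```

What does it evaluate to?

Adding +5 months to 2096-04-01 gives 2096-09-01.
Applying '+274 days' to 2096-09-01: counting 274 days forward gives 2097-06-02.

2097-06-02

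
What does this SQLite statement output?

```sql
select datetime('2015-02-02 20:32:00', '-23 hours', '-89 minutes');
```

2015-02-01 20:03:00

-23 hours from 2015-02-02 20:32:00 is 2015-02-01 21:32:00 (crosses midnight).
89 minutes = 1h 29m; -89 minutes from 2015-02-01 21:32:00 is 2015-02-01 20:03:00.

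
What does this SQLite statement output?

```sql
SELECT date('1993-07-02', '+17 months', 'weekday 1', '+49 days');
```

1995-01-23

Adding +17 months to 1993-07-02 gives 1994-12-02.
`weekday 1` advances to the next Monday; 1994-12-02 is a Friday, so it moves forward to 1994-12-05.
Applying '+49 days' to 1994-12-05: counting 49 days forward gives 1995-01-23.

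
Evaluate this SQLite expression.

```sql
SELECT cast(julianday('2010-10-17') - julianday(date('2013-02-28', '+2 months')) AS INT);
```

-924

Adding +2 months to 2013-02-28 gives 2013-04-28.
14 days remain in October 2010 after the 17th (31 − 17).
Full months from November 2010 through March 2013 contribute their day counts.
Then 28 days into April 2013.
Total: 14 + 30 + 31 + 31 + 28 + 31 + 30 + 31 + 30 + 31 + 31 + 30 + 31 + 30 + 31 + 31 + 29 + 31 + 30 + 31 + 30 + 31 + 31 + 30 + 31 + 30 + 31 + 31 + 28 + 31 + 28 = 924.
The subtraction is earlier − later, so the result is −924 → -924.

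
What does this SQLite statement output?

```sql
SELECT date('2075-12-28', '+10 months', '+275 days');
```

Adding +10 months to 2075-12-28 gives 2076-10-28.
Applying '+275 days' to 2076-10-28: counting 275 days forward gives 2077-07-30.

2077-07-30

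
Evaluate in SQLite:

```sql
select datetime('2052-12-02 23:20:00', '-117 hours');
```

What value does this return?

-117 hours from 2052-12-02 23:20:00 is 2052-11-28 02:20:00 (crosses midnight).

2052-11-28 02:20:00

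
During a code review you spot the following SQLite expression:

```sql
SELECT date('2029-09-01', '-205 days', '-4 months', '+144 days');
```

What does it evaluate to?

2029-03-01

Applying '-205 days' to 2029-09-01: counting 205 days back gives 2029-02-08.
Adding -4 months to 2029-02-08 gives 2028-10-08.
Applying '+144 days' to 2028-10-08: counting 144 days forward gives 2029-03-01.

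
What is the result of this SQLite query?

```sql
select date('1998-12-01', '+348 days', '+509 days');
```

Applying '+348 days' to 1998-12-01: counting 348 days forward gives 1999-11-14.
Applying '+509 days' to 1999-11-14: counting 509 days forward gives 2001-04-06.

2001-04-06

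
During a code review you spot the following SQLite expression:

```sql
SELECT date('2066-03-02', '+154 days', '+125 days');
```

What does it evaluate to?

Applying '+154 days' to 2066-03-02: counting 154 days forward gives 2066-08-03.
Applying '+125 days' to 2066-08-03: counting 125 days forward gives 2066-12-06.

2066-12-06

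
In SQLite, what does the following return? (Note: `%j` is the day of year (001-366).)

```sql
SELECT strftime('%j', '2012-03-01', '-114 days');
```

312

First apply '-114 days': 2012-03-01 → 2011-11-08.
Day-of-year for 2011-11-08: days since 2011-01-01 inclusive = 312, zero-padded to 312.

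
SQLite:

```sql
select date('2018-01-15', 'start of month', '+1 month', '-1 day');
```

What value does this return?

`start of month` rewinds 2018-01-15 to 2018-01-01.
Adding +1 month to 2018-01-01 gives 2018-02-01.
Going back 1 day from 2018-02-01 reaches 2018-01-31 (last day of January, 31 days).

2018-01-31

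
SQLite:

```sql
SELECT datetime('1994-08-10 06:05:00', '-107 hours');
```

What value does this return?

1994-08-05 19:05:00

-107 hours from 1994-08-10 06:05:00 is 1994-08-05 19:05:00 (crosses midnight).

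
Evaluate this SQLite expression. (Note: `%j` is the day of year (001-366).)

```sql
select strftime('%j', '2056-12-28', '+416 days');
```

First apply '+416 days': 2056-12-28 → 2058-02-17.
Day-of-year for 2058-02-17: days since 2058-01-01 inclusive = 48, zero-padded to 048.

048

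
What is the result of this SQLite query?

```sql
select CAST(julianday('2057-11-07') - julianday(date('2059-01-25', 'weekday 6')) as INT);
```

-444

`weekday 6` advances to the next Saturday; 2059-01-25 is already a Saturday, so it stays at 2059-01-25.
23 days remain in November 2057 after the 7th (30 − 7).
Full months from December 2057 through December 2058 contribute their day counts.
Then 25 days into January 2059.
Total: 23 + 31 + 31 + 28 + 31 + 30 + 31 + 30 + 31 + 31 + 30 + 31 + 30 + 31 + 25 = 444.
The subtraction is earlier − later, so the result is −444 → -444.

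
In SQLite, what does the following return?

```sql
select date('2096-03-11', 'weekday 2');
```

`weekday 2` advances to the next Tuesday; 2096-03-11 is a Sunday, so it moves forward to 2096-03-13.

2096-03-13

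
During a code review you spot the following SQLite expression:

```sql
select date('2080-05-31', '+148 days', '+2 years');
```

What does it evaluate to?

Applying '+148 days' to 2080-05-31: counting 148 days forward gives 2080-10-26.
Adding +2 years to 2080-10-26 gives 2082-10-26.

2082-10-26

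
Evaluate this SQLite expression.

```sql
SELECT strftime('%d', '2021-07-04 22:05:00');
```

04

`%d` extracts the 2-digit day of month: 04.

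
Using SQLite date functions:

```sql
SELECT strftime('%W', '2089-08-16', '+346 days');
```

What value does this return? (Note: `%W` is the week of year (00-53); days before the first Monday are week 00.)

First apply '+346 days': 2089-08-16 → 2090-07-28.
2090-07-28 is a Friday. SQLite's %W counts Mondays since the year started; the result is 30.

30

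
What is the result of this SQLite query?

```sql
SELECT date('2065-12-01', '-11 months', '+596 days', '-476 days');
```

2065-05-01

Adding -11 months to 2065-12-01 gives 2065-01-01.
Applying '+596 days' to 2065-01-01: counting 596 days forward gives 2066-08-20.
Applying '-476 days' to 2066-08-20: counting 476 days back gives 2065-05-01.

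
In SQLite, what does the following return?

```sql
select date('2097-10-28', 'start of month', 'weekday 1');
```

`start of month` rewinds 2097-10-28 to 2097-10-01.
`weekday 1` advances to the next Monday; 2097-10-01 is a Tuesday, so it moves forward to 2097-10-07.

2097-10-07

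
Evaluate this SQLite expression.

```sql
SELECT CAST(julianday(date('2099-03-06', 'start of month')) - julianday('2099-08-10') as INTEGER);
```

-162

`start of month` rewinds 2099-03-06 to 2099-03-01.
30 days remain in March 2099 after the 1st (31 − 1).
April 2099: 30 days.
May 2099: 31 days.
June 2099: 30 days.
July 2099: 31 days.
Then 10 days into August 2099.
Total: 30 + 30 + 31 + 30 + 31 + 10 = 162.
The subtraction is earlier − later, so the result is −162 → -162.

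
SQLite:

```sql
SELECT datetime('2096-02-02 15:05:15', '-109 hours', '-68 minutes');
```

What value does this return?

-109 hours from 2096-02-02 15:05:15 is 2096-01-29 02:05:15 (crosses midnight).
68 minutes = 1h 8m; -68 minutes from 2096-01-29 02:05:15 is 2096-01-29 00:57:15.

2096-01-29 00:57:15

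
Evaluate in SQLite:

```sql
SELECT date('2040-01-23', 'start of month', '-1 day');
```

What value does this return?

`start of month` rewinds 2040-01-23 to 2040-01-01.
Going back 1 day from 2040-01-01 reaches 2039-12-31 (last day of December, 31 days).

2039-12-31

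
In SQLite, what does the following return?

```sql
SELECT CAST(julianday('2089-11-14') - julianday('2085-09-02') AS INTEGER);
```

28 days remain in September 2085 after the 2nd (30 − 2).
Full months from October 2085 through October 2089 contribute their day counts.
Then 14 days into November 2089.
Total: 28 + 31 + 30 + 31 + 31 + 28 + 31 + 30 + 31 + 30 + 31 + 31 + 30 + 31 + 30 + 31 + 31 + 28 + 31 + 30 + 31 + 30 + 31 + 31 + 30 + 31 + 30 + 31 + 31 + 29 + 31 + 30 + 31 + 30 + 31 + 31 + 30 + 31 + 30 + 31 + 31 + 28 + 31 + 30 + 31 + 30 + 31 + 31 + 30 + 31 + 14 = 1534.

1534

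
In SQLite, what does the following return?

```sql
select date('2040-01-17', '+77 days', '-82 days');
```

Applying '+77 days' to 2040-01-17: counting 77 days forward gives 2040-04-03.
Applying '-82 days' to 2040-04-03: counting 82 days back gives 2040-01-12.

2040-01-12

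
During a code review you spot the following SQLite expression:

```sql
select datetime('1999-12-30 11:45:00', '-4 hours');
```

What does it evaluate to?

-4 hours from 1999-12-30 11:45:00 is 1999-12-30 07:45:00.

1999-12-30 07:45:00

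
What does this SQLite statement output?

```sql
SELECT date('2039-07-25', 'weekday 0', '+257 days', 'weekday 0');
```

2040-04-15

`weekday 0` advances to the next Sunday; 2039-07-25 is a Monday, so it moves forward to 2039-07-31.
Applying '+257 days' to 2039-07-31: counting 257 days forward gives 2040-04-13.
`weekday 0` advances to the next Sunday; 2040-04-13 is a Friday, so it moves forward to 2040-04-15.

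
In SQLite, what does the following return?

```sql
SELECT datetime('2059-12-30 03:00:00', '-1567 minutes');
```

2059-12-29 00:53:00

1567 minutes = 26h 7m; -1567 minutes from 2059-12-30 03:00:00 is 2059-12-29 00:53:00 (crosses midnight).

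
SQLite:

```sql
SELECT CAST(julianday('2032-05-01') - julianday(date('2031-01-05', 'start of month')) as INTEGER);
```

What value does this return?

486

`start of month` rewinds 2031-01-05 to 2031-01-01.
30 days remain in January 2031 after the 1st (31 − 1).
Full months from February 2031 through April 2032 contribute their day counts.
Then 1 day into May 2032.
Total: 30 + 28 + 31 + 30 + 31 + 30 + 31 + 31 + 30 + 31 + 30 + 31 + 31 + 29 + 31 + 30 + 1 = 486.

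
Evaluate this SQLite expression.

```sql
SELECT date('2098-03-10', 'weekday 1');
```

`weekday 1` advances to the next Monday; 2098-03-10 is already a Monday, so it stays at 2098-03-10.

2098-03-10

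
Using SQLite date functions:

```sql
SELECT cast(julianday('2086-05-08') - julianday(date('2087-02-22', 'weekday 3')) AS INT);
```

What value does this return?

`weekday 3` advances to the next Wednesday; 2087-02-22 is a Saturday, so it moves forward to 2087-02-26.
23 days remain in May 2086 after the 8th (31 − 8).
Full months from June 2086 through January 2087 contribute their day counts.
Then 26 days into February 2087.
Total: 23 + 30 + 31 + 31 + 30 + 31 + 30 + 31 + 31 + 26 = 294.
The subtraction is earlier − later, so the result is −294 → -294.

-294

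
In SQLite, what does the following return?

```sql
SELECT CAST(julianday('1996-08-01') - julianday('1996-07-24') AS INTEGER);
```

7 days remain in July 1996 after the 24th (31 − 24).
Then 1 day into August 1996.
Total: 7 + 1 = 8.

8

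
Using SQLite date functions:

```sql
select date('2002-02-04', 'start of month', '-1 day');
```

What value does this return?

2002-01-31

`start of month` rewinds 2002-02-04 to 2002-02-01.
Going back 1 day from 2002-02-01 reaches 2002-01-31 (last day of January, 31 days).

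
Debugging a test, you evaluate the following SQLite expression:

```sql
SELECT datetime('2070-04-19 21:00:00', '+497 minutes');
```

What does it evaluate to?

2070-04-20 05:17:00

497 minutes = 8h 17m; +497 minutes from 2070-04-19 21:00:00 is 2070-04-20 05:17:00 (crosses midnight).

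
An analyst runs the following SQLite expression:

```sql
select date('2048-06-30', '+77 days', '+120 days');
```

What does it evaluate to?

Applying '+77 days' to 2048-06-30: counting 77 days forward gives 2048-09-15.
Applying '+120 days' to 2048-09-15: counting 120 days forward gives 2049-01-13.

2049-01-13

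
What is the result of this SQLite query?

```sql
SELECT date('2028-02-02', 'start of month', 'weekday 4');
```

`start of month` rewinds 2028-02-02 to 2028-02-01.
`weekday 4` advances to the next Thursday; 2028-02-01 is a Tuesday, so it moves forward to 2028-02-03.

2028-02-03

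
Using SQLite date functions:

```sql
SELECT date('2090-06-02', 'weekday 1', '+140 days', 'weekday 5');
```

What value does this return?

`weekday 1` advances to the next Monday; 2090-06-02 is a Friday, so it moves forward to 2090-06-05.
Applying '+140 days' to 2090-06-05: counting 140 days forward gives 2090-10-23.
`weekday 5` advances to the next Friday; 2090-10-23 is a Monday, so it moves forward to 2090-10-27.

2090-10-27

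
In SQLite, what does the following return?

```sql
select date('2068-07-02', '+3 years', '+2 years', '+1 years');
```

2074-07-02

Adding +3 years to 2068-07-02 gives 2071-07-02.
Adding +2 years to 2071-07-02 gives 2073-07-02.
Adding +1 year to 2073-07-02 gives 2074-07-02.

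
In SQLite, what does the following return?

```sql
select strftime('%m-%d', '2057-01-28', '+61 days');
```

03-30

First apply '+61 days': 2057-01-28 → 2057-03-30.
`%m-%d` extracts the month-day: 03-30.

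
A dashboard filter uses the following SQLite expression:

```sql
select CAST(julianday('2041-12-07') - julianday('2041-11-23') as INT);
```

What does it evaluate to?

14

7 days remain in November 2041 after the 23rd (30 − 23).
Then 7 days into December 2041.
Total: 7 + 7 = 14.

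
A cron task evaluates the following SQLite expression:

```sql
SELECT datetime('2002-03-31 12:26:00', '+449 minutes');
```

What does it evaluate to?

449 minutes = 7h 29m; +449 minutes from 2002-03-31 12:26:00 is 2002-03-31 19:55:00.

2002-03-31 19:55:00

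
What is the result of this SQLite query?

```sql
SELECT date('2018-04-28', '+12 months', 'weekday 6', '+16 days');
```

2019-05-20

Adding +12 months to 2018-04-28 gives 2019-04-28.
`weekday 6` advances to the next Saturday; 2019-04-28 is a Sunday, so it moves forward to 2019-05-04.
Advancing 16 more days within May lands on 2019-05-20.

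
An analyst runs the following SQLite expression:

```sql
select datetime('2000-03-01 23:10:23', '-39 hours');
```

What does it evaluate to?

2000-02-29 08:10:23

-39 hours from 2000-03-01 23:10:23 is 2000-02-29 08:10:23 (crosses midnight).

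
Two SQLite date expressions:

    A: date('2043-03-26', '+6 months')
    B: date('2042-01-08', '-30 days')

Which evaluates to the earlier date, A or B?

B

A = 2043-09-26.
B = 2041-12-09.
B is earlier.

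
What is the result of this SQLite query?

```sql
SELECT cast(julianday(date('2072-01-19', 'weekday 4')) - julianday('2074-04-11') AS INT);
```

`weekday 4` advances to the next Thursday; 2072-01-19 is a Tuesday, so it moves forward to 2072-01-21.
10 days remain in January 2072 after the 21st (31 − 21).
Full months from February 2072 through March 2074 contribute their day counts.
Then 11 days into April 2074.
Total: 10 + 29 + 31 + 30 + 31 + 30 + 31 + 31 + 30 + 31 + 30 + 31 + 31 + 28 + 31 + 30 + 31 + 30 + 31 + 31 + 30 + 31 + 30 + 31 + 31 + 28 + 31 + 11 = 811.
The subtraction is earlier − later, so the result is −811 → -811.

-811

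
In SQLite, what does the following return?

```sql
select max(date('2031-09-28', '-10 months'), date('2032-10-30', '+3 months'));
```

date('2031-09-28', '-10 months') → 2030-11-28.
date('2032-10-30', '+3 months') → 2033-01-30.
Later of the two is 2033-01-30.

2033-01-30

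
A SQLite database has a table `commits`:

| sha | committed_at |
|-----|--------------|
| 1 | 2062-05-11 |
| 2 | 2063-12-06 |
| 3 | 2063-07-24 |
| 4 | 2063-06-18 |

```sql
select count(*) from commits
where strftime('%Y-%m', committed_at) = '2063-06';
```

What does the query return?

1

Rows with year-month 2063-06: 2063-06-18 → 1.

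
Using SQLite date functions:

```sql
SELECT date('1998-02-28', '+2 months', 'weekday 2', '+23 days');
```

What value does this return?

Adding +2 months to 1998-02-28 gives 1998-04-28.
`weekday 2` advances to the next Tuesday; 1998-04-28 is already a Tuesday, so it stays at 1998-04-28.
April 1998 has 30 days; 2 remain after the 28th, so 3 days reach 1998-05-01.
Advancing 20 more days within May lands on 1998-05-21.

1998-05-21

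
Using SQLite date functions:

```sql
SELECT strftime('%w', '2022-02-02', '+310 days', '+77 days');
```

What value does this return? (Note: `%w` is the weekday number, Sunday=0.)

First apply '+310 days', '+77 days': 2022-02-02 → 2023-02-24.
2023-02-24 is a Friday; with Sunday=0 that is 5.

5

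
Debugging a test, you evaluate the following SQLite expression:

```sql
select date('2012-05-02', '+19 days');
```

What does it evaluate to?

2012-05-21

Advancing 19 more days within May lands on 2012-05-21.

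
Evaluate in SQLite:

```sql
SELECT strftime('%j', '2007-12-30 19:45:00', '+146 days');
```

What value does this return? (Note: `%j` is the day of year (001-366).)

First apply '+146 days': 2007-12-30 19:45:00 → 2008-05-24 19:45:00.
Day-of-year for 2008-05-24: days since 2008-01-01 inclusive = 145, zero-padded to 145.

145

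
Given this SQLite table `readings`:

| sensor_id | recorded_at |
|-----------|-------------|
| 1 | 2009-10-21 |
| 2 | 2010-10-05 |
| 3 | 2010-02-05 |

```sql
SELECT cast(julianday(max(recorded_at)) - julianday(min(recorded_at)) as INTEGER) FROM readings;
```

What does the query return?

349

MIN = 2009-10-21, MAX = 2010-10-05.
10 days remain in October 2009 after the 21st (31 − 21).
Full months from November 2009 through September 2010 contribute their day counts.
Then 5 days into October 2010.
Total: 10 + 30 + 31 + 31 + 28 + 31 + 30 + 31 + 30 + 31 + 31 + 30 + 5 = 349.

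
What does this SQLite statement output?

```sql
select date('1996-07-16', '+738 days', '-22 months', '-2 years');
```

1994-09-24

Applying '+738 days' to 1996-07-16: counting 738 days forward gives 1998-07-24.
Adding -22 months to 1998-07-24 gives 1996-09-24.
Adding -2 years to 1996-09-24 gives 1994-09-24.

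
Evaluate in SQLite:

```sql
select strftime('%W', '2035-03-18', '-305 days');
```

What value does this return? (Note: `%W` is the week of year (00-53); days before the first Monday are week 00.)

20

First apply '-305 days': 2035-03-18 → 2034-05-17.
2034-05-17 is a Wednesday. SQLite's %W counts Mondays since the year started; the result is 20.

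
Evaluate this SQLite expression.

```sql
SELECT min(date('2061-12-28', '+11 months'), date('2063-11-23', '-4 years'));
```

date('2061-12-28', '+11 months') → 2062-11-28.
date('2063-11-23', '-4 years') → 2059-11-23.
Earlier of the two is 2059-11-23.

2059-11-23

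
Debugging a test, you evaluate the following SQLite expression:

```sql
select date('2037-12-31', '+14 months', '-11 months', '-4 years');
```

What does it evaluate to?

Adding +14 months to 2037-12-31 targets 2039-02-31. February 2039 has only 28 days, so SQLite normalizes the 3-day overflow forward to 2039-03-03.
Adding -11 months to 2039-03-03 gives 2038-04-03.
Adding -4 years to 2038-04-03 gives 2034-04-03.

2034-04-03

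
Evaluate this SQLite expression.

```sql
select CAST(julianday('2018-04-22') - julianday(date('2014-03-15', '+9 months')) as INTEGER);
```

1224

Adding +9 months to 2014-03-15 gives 2014-12-15.
16 days remain in December 2014 after the 15th (31 − 15).
Full months from January 2015 through March 2018 contribute their day counts.
Then 22 days into April 2018.
Total: 16 + 31 + 28 + 31 + 30 + 31 + 30 + 31 + 31 + 30 + 31 + 30 + 31 + 31 + 29 + 31 + 30 + 31 + 30 + 31 + 31 + 30 + 31 + 30 + 31 + 31 + 28 + 31 + 30 + 31 + 30 + 31 + 31 + 30 + 31 + 30 + 31 + 31 + 28 + 31 + 22 = 1224.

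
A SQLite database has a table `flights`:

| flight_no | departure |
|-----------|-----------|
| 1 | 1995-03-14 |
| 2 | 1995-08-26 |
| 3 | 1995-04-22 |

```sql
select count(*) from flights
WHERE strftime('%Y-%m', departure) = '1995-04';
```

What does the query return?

Rows with year-month 1995-04: 1995-04-22 → 1.

1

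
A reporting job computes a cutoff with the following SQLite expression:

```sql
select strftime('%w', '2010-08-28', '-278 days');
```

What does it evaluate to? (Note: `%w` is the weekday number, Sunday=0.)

1

First apply '-278 days': 2010-08-28 → 2009-11-23.
2009-11-23 is a Monday; with Sunday=0 that is 1.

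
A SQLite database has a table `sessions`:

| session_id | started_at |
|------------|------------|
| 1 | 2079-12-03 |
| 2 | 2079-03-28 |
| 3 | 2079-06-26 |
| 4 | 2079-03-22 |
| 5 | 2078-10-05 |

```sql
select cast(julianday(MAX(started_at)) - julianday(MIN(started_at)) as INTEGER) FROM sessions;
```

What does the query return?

424

MIN = 2078-10-05, MAX = 2079-12-03.
26 days remain in October 2078 after the 5th (31 − 5).
Full months from November 2078 through November 2079 contribute their day counts.
Then 3 days into December 2079.
Total: 26 + 30 + 31 + 31 + 28 + 31 + 30 + 31 + 30 + 31 + 31 + 30 + 31 + 30 + 3 = 424.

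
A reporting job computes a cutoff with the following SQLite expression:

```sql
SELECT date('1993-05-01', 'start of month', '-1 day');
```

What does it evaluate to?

1993-04-30

`start of month` rewinds 1993-05-01 to 1993-05-01.
Going back 1 day from 1993-05-01 reaches 1993-04-30 (last day of April, 30 days).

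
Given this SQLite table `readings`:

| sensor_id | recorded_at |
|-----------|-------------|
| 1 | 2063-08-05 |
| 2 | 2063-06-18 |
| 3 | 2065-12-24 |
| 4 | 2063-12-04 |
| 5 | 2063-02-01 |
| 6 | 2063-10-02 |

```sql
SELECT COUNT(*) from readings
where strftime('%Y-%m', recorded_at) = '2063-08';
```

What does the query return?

1

Rows with year-month 2063-08: 2063-08-05 → 1.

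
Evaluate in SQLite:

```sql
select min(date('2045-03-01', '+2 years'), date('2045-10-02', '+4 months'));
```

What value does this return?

2046-02-02

date('2045-03-01', '+2 years') → 2047-03-01.
date('2045-10-02', '+4 months') → 2046-02-02.
Earlier of the two is 2046-02-02.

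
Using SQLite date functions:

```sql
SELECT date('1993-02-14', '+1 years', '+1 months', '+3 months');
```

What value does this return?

Adding +1 year to 1993-02-14 gives 1994-02-14.
Adding +1 month to 1994-02-14 gives 1994-03-14.
Adding +3 months to 1994-03-14 gives 1994-06-14.

1994-06-14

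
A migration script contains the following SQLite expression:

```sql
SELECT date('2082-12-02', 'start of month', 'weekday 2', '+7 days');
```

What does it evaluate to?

2082-12-08

`start of month` rewinds 2082-12-02 to 2082-12-01.
`weekday 2` advances to the next Tuesday; 2082-12-01 is already a Tuesday, so it stays at 2082-12-01.
Advancing 7 more days within December lands on 2082-12-08.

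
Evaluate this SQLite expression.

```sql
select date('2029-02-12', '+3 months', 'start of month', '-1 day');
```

2029-04-30

Adding +3 months to 2029-02-12 gives 2029-05-12.
`start of month` rewinds 2029-05-12 to 2029-05-01.
Going back 1 day from 2029-05-01 reaches 2029-04-30 (last day of April, 30 days).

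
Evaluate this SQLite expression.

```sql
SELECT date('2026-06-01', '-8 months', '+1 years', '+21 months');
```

Adding -8 months to 2026-06-01 gives 2025-10-01.
Adding +1 year to 2025-10-01 gives 2026-10-01.
Adding +21 months to 2026-10-01 gives 2028-07-01.

2028-07-01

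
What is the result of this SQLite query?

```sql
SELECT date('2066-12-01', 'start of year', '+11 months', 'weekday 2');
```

2066-12-07

`start of year` rewinds 2066-12-01 to 2066-01-01.
Adding +11 months to 2066-01-01 gives 2066-12-01.
`weekday 2` advances to the next Tuesday; 2066-12-01 is a Wednesday, so it moves forward to 2066-12-07.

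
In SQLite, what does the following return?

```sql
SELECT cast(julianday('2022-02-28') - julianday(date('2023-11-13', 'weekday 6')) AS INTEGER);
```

`weekday 6` advances to the next Saturday; 2023-11-13 is a Monday, so it moves forward to 2023-11-18.
0 days remain in February 2022 after the 28th (28 − 28).
Full months from March 2022 through October 2023 contribute their day counts.
Then 18 days into November 2023.
Total: 0 + 31 + 30 + 31 + 30 + 31 + 31 + 30 + 31 + 30 + 31 + 31 + 28 + 31 + 30 + 31 + 30 + 31 + 31 + 30 + 31 + 18 = 628.
The subtraction is earlier − later, so the result is −628 → -628.

-628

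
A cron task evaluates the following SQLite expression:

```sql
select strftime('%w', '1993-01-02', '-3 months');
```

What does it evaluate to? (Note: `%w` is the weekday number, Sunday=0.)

First apply '-3 months': 1993-01-02 → 1992-10-02.
1992-10-02 is a Friday; with Sunday=0 that is 5.

5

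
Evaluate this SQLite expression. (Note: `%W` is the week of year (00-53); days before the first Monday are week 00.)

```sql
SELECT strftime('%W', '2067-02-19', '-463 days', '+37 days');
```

First apply '-463 days', '+37 days': 2067-02-19 → 2065-12-20.
2065-12-20 is a Sunday. SQLite's %W counts Mondays since the year started; the result is 50.

50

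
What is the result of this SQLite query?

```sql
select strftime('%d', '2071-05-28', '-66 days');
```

First apply '-66 days': 2071-05-28 → 2071-03-23.
`%d` extracts the 2-digit day of month: 23.

23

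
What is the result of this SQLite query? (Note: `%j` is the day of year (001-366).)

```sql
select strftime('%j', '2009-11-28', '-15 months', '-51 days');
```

190

First apply '-15 months', '-51 days': 2009-11-28 → 2008-07-08.
Day-of-year for 2008-07-08: days since 2008-01-01 inclusive = 190, zero-padded to 190.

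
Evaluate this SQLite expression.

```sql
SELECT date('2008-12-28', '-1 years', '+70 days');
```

2008-03-07

Adding -1 year to 2008-12-28 gives 2007-12-28.
Applying '+70 days' to 2007-12-28: counting 70 days forward gives 2008-03-07.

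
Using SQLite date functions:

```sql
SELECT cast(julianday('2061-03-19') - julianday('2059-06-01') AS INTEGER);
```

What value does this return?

29 days remain in June 2059 after the 1st (30 − 1).
Full months from July 2059 through February 2061 contribute their day counts.
Then 19 days into March 2061.
Total: 29 + 31 + 31 + 30 + 31 + 30 + 31 + 31 + 29 + 31 + 30 + 31 + 30 + 31 + 31 + 30 + 31 + 30 + 31 + 31 + 28 + 19 = 657.

657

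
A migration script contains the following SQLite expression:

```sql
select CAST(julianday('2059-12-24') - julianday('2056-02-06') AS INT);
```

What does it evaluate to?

1417

23 days remain in February 2056 after the 6th (29 − 6).
Full months from March 2056 through November 2059 contribute their day counts.
Then 24 days into December 2059.
Total: 23 + 31 + 30 + 31 + 30 + 31 + 31 + 30 + 31 + 30 + 31 + 31 + 28 + 31 + 30 + 31 + 30 + 31 + 31 + 30 + 31 + 30 + 31 + 31 + 28 + 31 + 30 + 31 + 30 + 31 + 31 + 30 + 31 + 30 + 31 + 31 + 28 + 31 + 30 + 31 + 30 + 31 + 31 + 30 + 31 + 30 + 24 = 1417.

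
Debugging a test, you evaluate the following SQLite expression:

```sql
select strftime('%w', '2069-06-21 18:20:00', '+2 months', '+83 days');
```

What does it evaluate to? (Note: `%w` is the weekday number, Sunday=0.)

First apply '+2 months', '+83 days': 2069-06-21 18:20:00 → 2069-11-12 18:20:00.
2069-11-12 is a Tuesday; with Sunday=0 that is 2.

2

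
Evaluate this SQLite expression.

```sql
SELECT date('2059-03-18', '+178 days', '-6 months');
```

Applying '+178 days' to 2059-03-18: counting 178 days forward gives 2059-09-12.
Adding -6 months to 2059-09-12 gives 2059-03-12.

2059-03-12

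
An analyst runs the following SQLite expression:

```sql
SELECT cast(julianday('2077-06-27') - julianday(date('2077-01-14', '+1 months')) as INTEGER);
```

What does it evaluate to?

133

Adding +1 month to 2077-01-14 gives 2077-02-14.
14 days remain in February 2077 after the 14th (28 − 14).
March 2077: 31 days.
April 2077: 30 days.
May 2077: 31 days.
Then 27 days into June 2077.
Total: 14 + 31 + 30 + 31 + 27 = 133.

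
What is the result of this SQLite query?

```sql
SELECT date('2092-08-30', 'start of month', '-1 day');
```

2092-07-31

`start of month` rewinds 2092-08-30 to 2092-08-01.
Going back 1 day from 2092-08-01 reaches 2092-07-31 (last day of July, 31 days).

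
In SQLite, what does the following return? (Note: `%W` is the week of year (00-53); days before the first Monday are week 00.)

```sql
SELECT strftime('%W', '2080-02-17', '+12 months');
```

First apply '+12 months': 2080-02-17 → 2081-02-17.
2081-02-17 is a Monday. SQLite's %W counts Mondays since the year started; the result is 07.

07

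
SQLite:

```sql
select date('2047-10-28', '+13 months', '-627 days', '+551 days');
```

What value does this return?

Adding +13 months to 2047-10-28 gives 2048-11-28.
Applying '-627 days' to 2048-11-28: counting 627 days back gives 2047-03-12.
Applying '+551 days' to 2047-03-12: counting 551 days forward gives 2048-09-13.

2048-09-13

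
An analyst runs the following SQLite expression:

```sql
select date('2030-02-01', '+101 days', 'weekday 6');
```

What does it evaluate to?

2030-05-18

Applying '+101 days' to 2030-02-01: counting 101 days forward gives 2030-05-13.
`weekday 6` advances to the next Saturday; 2030-05-13 is a Monday, so it moves forward to 2030-05-18.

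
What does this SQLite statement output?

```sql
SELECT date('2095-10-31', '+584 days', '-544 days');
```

2095-12-10

Applying '+584 days' to 2095-10-31: counting 584 days forward gives 2097-06-06.
Applying '-544 days' to 2097-06-06: counting 544 days back gives 2095-12-10.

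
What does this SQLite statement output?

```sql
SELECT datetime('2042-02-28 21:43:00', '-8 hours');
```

2042-02-28 13:43:00

-8 hours from 2042-02-28 21:43:00 is 2042-02-28 13:43:00.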